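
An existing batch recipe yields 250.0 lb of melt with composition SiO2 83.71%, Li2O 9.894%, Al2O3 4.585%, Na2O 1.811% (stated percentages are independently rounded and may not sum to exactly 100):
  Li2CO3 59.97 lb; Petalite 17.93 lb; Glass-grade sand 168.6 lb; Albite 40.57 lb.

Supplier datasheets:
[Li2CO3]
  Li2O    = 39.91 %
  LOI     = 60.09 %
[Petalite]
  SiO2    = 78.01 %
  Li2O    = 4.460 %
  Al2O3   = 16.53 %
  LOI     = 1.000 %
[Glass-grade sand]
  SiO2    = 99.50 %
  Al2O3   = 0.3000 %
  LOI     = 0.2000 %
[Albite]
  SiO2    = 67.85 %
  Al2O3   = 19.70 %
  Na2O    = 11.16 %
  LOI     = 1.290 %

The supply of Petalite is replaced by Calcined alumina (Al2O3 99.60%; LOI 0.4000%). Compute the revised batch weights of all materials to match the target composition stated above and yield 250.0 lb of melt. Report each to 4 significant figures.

All internal work carries full float precision through every step. In-progress results are displayed, rounded to four significant figures, alongside each step; every reported figure is rounded only once — derived quantities (yield, ignition loss, four oxide percentages, totals, net glass mass) are carried from the weighed amounts on 250.0 lb of glass at full precision exactly as shown in question or answer.
Oxide mass targets, per 250.0 lb melt:
  SiO2: 83.71% × 250.0 = 209.3 lb
  Li2O: 9.894% × 250.0 = 24.74 lb
  Al2O3: 4.585% × 250.0 = 11.46 lb
  Na2O: 1.811% × 250.0 = 4.528 lb
Oxide-by-oxide audit with the batch weights as given, at the basis given (delivered sums recover each target exact up to rounding of places):
  SiO2: 182.7·0.9950 + 40.57·0.6785 = 209.3 lb (target 209.3 lb)
  Li2O: 61.98·0.3991 = 24.74 lb (target 24.74 lb)
  Al2O3: 2.934·0.9960 + 182.7·0.003000 + 40.57·0.1970 = 11.46 lb (target 11.46 lb)
  Na2O: 40.57·0.1116 = 4.528 lb (target 4.528 lb)
Glass-mass closure: the batch minus its LOI: 250.0 lb (per-oxide target masses sum to 250.0 lb; versus the stated basis of 250.0 lb — differing by rounding only).
Batch total: Σ batch = 288.2 lb; LOI removed, Σ of batch·LOI: 38.14 lb; yield: glass divided by total = 86.76%.

Revised batch per 250.0 lb melt:
  Li2CO3: 61.98 lb
  Calcined alumina: 2.934 lb
  Glass-grade sand: 182.7 lb
  Albite: 40.57 lb
Total batch = 288.2 lb; LOI loss = 38.14 lb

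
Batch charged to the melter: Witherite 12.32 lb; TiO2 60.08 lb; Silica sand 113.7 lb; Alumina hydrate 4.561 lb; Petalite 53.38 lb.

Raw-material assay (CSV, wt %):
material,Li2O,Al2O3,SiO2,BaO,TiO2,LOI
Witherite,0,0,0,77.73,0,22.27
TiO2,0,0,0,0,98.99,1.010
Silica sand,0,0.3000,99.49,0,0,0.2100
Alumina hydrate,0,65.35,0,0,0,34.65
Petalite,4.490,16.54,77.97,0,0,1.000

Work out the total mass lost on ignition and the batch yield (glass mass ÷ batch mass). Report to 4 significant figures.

The whole derivation carries exact precision throughout — in-progress results are printed rounded to four significant figures in the printout; every reported result takes just one rounding; derived quantities are computed from the weighed amounts at 238.3 lb of glass at exact precision (net glass mass, yield, five oxide percentages, ignition loss, totals) exactly as shown in the question or the answer.
Per-material ignition loss:
  Witherite: 12.32 × 0.2227 = 2.744 lb
  TiO2: 60.08 × 0.01010 = 0.6068 lb
  Silica sand: 113.7 × 0.002100 = 0.2388 lb
  Alumina hydrate: 4.561 × 0.3465 = 1.580 lb
  Petalite: 53.38 × 0.01000 = 0.5338 lb
Total LOI = 5.703 lb
Glass = batch − LOI = 244.0 − 5.703 = 238.3 lb

LOI loss = 5.703 lb; glass = 238.3 lb; yield = 97.66%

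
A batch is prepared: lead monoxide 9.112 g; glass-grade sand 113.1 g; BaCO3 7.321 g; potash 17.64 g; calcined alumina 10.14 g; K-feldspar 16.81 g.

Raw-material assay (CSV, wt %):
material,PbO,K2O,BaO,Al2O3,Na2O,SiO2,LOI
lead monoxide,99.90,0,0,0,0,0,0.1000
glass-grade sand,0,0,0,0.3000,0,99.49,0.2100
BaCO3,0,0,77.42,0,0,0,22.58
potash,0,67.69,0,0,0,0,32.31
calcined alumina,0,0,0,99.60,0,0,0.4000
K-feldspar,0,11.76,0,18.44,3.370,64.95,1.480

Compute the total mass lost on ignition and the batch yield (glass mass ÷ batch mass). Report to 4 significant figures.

The working math keeps full float precision end to end. Mid-chain values are printed rounded to four significant digits between the steps. A single rounding produces every reported number — all derived quantities are recomputed starting from the weights per 166.2 g of glass at full precision (totals, the yield, the six compositions, glass mass, ignition loss) as written in the problem or the answer.
Material-by-material LOI:
  lead monoxide: 9.112 × 0.001000 = 0.009112 g
  glass-grade sand: 113.1 × 0.002100 = 0.2375 g
  BaCO3: 7.321 × 0.2258 = 1.653 g
  potash: 17.64 × 0.3231 = 5.699 g
  calcined alumina: 10.14 × 0.004000 = 0.04056 g
  K-feldspar: 16.81 × 0.01480 = 0.2488 g
Total LOI = 7.889 g
Glass = batch − LOI = 174.1 − 7.889 = 166.2 g

LOI loss = 7.889 g; glass = 166.2 g; yield = 95.47%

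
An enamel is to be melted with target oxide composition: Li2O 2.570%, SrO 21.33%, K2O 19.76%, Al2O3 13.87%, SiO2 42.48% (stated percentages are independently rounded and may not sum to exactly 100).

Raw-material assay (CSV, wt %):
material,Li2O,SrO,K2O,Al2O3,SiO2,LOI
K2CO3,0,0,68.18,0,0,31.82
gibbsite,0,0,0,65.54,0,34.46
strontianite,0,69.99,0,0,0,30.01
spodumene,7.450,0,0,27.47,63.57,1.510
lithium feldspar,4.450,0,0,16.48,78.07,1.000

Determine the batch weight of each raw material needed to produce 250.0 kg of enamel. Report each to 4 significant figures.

Batch per 250.0 kg enamel:
  K2CO3: 72.46 kg
  gibbsite: 16.62 kg
  strontianite: 76.19 kg
  spodumene: 9.711 kg
  lithium feldspar: 128.1 kg
Total batch = 303.1 kg; LOI loss = 53.08 kg; yield = 82.49%

The intermediate values are rounded off to 4 significant digits as shown — all arithmetic carries exact precision throughout; exactly one rounding is applied to each reported figure; derived quantities, which include the yield, the totals, net glass mass, ignition loss, five oxide percentages, are carried in full float precision, as quoted within question or answer, using the weight values at 250.0 kg of glass.
Per-oxide target masses for 250.0 kg enamel:
  Li2O: 2.570% × 250.0 = 6.425 kg
  SrO: 21.33% × 250.0 = 53.32 kg
  K2O: 19.76% × 250.0 = 49.40 kg
  Al2O3: 13.87% × 250.0 = 34.67 kg
  SiO2: 42.48% × 250.0 = 106.2 kg
Balance tally, oxide-wise, from the weights as reported, versus the basis set out (delivered sums recover each target within answer rounding):
  Li2O: 9.711·0.07450 + 128.1·0.04450 = 6.424 kg (target 6.425 kg)
  SrO: 76.19·0.6999 = 53.33 kg (target 53.32 kg)
  K2O: 72.46·0.6818 = 49.40 kg (target 49.40 kg)
  Al2O3: 16.62·0.6554 + 9.711·0.2747 + 128.1·0.1648 = 34.67 kg (target 34.67 kg)
  SiO2: 9.711·0.6357 + 128.1·0.7807 = 106.2 kg (target 106.2 kg)
Glass-mass sanity pass: total charge less LOI = 250.0 kg (summing oxide targets gives 250.0 kg; against the stated basis, 250.0 kg — any gap is answer rounding).
Whole-batch sum: Σ batch = 303.1 kg; LOI loss = Σ batch·LOI = 53.08 kg; yield: glass divided by total = 82.49%.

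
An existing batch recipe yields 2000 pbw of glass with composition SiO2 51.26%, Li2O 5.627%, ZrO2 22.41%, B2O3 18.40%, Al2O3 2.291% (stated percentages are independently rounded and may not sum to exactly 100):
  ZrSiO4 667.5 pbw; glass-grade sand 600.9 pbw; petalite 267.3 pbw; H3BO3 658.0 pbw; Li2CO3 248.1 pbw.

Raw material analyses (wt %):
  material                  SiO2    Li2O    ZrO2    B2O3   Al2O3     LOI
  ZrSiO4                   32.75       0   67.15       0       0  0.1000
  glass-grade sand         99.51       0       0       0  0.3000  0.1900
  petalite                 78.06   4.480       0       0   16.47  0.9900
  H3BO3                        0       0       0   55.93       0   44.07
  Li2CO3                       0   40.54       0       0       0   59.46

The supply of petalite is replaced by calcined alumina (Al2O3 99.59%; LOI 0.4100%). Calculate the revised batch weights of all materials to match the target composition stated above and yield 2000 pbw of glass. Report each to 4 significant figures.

Values along the way are shown rounded to 4 significant figures at each printed step; the whole derivation holds full float precision end to end — a single rounding yields each reported result; the derived quantities, which include the yield, totals, LOI, five oxide percentages, glass mass, are re-derived at exact precision, as they appear in the problem or answer text, using the weight values at 2000 pbw of glass.
The oxide mass targets at 2000 pbw glass:
  SiO2: 51.26% × 2000 = 1025 pbw
  Li2O: 5.627% × 2000 = 112.5 pbw
  ZrO2: 22.41% × 2000 = 448.2 pbw
  B2O3: 18.40% × 2000 = 368.0 pbw
  Al2O3: 2.291% × 2000 = 45.82 pbw
Balance tally, oxide-wise, per the reported batch figures, under the basis named above (oxide sums agree with the targets inside rounding margins):
  SiO2: 667.5·0.3275 + 810.6·0.9951 = 1025 pbw (target 1025 pbw)
  Li2O: 277.6·0.4054 = 112.5 pbw (target 112.5 pbw)
  ZrO2: 667.5·0.6715 = 448.2 pbw (target 448.2 pbw)
  B2O3: 658.0·0.5593 = 368.0 pbw (target 368.0 pbw)
  Al2O3: 810.6·0.003000 + 43.57·0.9959 = 45.82 pbw (target 45.82 pbw)
Glass mass check: total charge less LOI = 2000 pbw (targets for the oxides total 2000 pbw; with the basis standing at 2000 pbw — gaps are rounding artifacts).
Batch total: Σ batch = 2457 pbw; LOI removed, Σ of batch·LOI: 457.4 pbw; yield, glass over the total, = 81.38%.

Revised batch per 2000 pbw glass:
  ZrSiO4: 667.5 pbw
  glass-grade sand: 810.6 pbw
  calcined alumina: 43.57 pbw
  H3BO3: 658.0 pbw
  Li2CO3: 277.6 pbw
Total batch = 2457 pbw; LOI loss = 457.4 pbw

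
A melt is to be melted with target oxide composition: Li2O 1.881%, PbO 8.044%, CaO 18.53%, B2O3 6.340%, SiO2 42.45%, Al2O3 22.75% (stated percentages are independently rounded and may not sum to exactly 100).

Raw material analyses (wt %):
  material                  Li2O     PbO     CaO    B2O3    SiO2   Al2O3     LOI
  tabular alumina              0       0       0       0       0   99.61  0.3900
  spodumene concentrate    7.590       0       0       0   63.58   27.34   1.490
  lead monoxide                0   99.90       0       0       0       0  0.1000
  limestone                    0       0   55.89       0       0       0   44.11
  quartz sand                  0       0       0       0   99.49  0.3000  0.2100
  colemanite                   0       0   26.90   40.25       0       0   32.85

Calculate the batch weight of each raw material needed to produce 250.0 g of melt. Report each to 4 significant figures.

Batch per 250.0 g melt:
  tabular alumina: 39.89 g
  spodumene concentrate: 61.96 g
  lead monoxide: 20.13 g
  limestone: 63.93 g
  quartz sand: 67.08 g
  colemanite: 39.38 g
Total batch = 292.4 g; LOI loss = 42.38 g; yield = 85.51%

The whole derivation carries exact precision from first step to last; in-progress results are displayed (rounded to four significant figures) as written; each reported number is rounded just once; the derived quantities (glass mass, the yield, six oxide percentages, the totals, LOI) are re-derived in full precision starting from the weights for 250.0 g of glass exactly as printed in question or answer.
The oxide mass targets at 250.0 g melt:
  Li2O: 1.881% × 250.0 = 4.702 g
  PbO: 8.044% × 250.0 = 20.11 g
  CaO: 18.53% × 250.0 = 46.32 g
  B2O3: 6.340% × 250.0 = 15.85 g
  SiO2: 42.45% × 250.0 = 106.1 g
  Al2O3: 22.75% × 250.0 = 56.88 g
Mass-balance tally per oxide from the weights as reported, per the basis as stated (each sum matches its target mass up to rounding of the answer):
  Li2O: 61.96·0.07590 = 4.703 g (target 4.702 g)
  PbO: 20.13·0.9990 = 20.11 g (target 20.11 g)
  CaO: 63.93·0.5589 + 39.38·0.2690 = 46.32 g (target 46.32 g)
  B2O3: 39.38·0.4025 = 15.85 g (target 15.85 g)
  SiO2: 61.96·0.6358 + 67.08·0.9949 = 106.1 g (target 106.1 g)
  Al2O3: 39.89·0.9961 + 61.96·0.2734 + 67.08·0.003000 = 56.88 g (target 56.88 g)
Auditing the glass mass value: batch total minus LOI = 250.0 g (per-oxide target masses sum to 250.0 g; stated basis 250.0 g — differing by rounding only).
Summing the batch: Σ batch = 292.4 g; LOI removed, Σ of batch·LOI: 42.38 g; as yield: glass ÷ batch → 85.51%.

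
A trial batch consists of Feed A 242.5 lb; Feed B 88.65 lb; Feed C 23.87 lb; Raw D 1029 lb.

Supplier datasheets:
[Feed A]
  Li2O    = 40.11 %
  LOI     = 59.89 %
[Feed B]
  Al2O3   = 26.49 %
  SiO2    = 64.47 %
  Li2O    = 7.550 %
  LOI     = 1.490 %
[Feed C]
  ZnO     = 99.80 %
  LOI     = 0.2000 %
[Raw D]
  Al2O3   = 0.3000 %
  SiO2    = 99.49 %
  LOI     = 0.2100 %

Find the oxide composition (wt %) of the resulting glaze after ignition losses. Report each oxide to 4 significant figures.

All arithmetic maintains exact precision at each step — working values are printed (rounded to four significant figures) in the working — a single rounding finalizes each reported figure — derived quantities are carried at full float precision (totals, yield, ignition loss, the four compositions, glass mass) using the weight values on 1235 lb of glass exactly as shown in the problem or answer text.
What the batch supplies per oxide:
  Al2O3: 88.65·0.2649 + 1029·0.003000 = 26.57 lb
  SiO2: 88.65·0.6447 + 1029·0.9949 = 1081 lb
  Li2O: 242.5·0.4011 + 88.65·0.07550 = 104.0 lb
  ZnO: 23.87·0.9980 = 23.82 lb
LOI: 242.5·0.5989 + 88.65·0.01490 + 23.87·0.002000 + 1029·0.002100 = 148.8 lb
Glass mass = batch − LOI = 1384 − 148.8 = 1235 lb (matching Σ of the oxides)
percent share: oxide ÷ glass, ×100

Glass mass = 1235 lb (batch 1384 − LOI 148.8).
Composition: Al2O3 2.151%, SiO2 87.50%, Li2O 8.416%, ZnO 1.929%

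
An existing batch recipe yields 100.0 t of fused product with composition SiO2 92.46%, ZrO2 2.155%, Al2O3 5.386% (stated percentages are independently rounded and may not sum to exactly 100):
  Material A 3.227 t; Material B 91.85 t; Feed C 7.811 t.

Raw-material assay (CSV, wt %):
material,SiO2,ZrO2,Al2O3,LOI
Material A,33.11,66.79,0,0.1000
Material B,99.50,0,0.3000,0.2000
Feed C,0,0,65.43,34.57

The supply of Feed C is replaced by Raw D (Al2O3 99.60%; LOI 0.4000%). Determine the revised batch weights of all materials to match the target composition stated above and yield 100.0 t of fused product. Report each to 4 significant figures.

Each numeric step carries full precision in every operation. Mid-chain values are printed, rounded to 4 significant figures, alongside each step; a single rounding finalizes each reported result. The derived quantities (ignition loss, net glass mass, yield, the three compositions, totals) are carried at full precision from the batch weights for 100.0 t of glass as they appear in the problem or the answer.
Oxide-by-oxide targets in 100.0 t fused product:
  SiO2: 92.46% × 100.0 = 92.46 t
  ZrO2: 2.155% × 100.0 = 2.155 t
  Al2O3: 5.386% × 100.0 = 5.386 t
A balance pass over the oxides, applying the batch weights above, under the basis named above (each sum matches its target mass once rounding is allowed for):
  SiO2: 3.227·0.3311 + 91.85·0.9950 = 92.46 t (target 92.46 t)
  ZrO2: 3.227·0.6679 = 2.155 t (target 2.155 t)
  Al2O3: 91.85·0.003000 + 5.131·0.9960 = 5.386 t (target 5.386 t)
Glass-mass sanity pass: the batch minus its LOI: 100.0 t (the targets, summed, come to 100.0 t; the stated basis being 100.0 t — gaps are rounding artifacts).
Adding the batch up: Σ batch = 100.2 t; the LOI term Σ batch·LOI equals 0.2075 t; yield = glass ÷ total batch = 99.79%.

Revised batch per 100.0 t fused product:
  Material A: 3.227 t
  Material B: 91.85 t
  Raw D: 5.131 t
Total batch = 100.2 t; LOI loss = 0.2075 t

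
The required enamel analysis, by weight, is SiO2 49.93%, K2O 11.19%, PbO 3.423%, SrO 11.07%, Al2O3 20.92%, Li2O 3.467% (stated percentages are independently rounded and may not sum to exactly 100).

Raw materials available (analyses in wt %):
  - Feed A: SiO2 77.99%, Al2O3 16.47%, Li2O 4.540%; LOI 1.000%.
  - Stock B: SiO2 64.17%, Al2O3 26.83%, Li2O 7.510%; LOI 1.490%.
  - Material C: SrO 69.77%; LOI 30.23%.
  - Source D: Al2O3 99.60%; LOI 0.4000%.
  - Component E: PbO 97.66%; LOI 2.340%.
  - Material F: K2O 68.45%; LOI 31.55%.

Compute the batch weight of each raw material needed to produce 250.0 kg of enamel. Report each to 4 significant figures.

Values along the way appear with 4-significant-digit rounding within the worked lines — the whole derivation carries exact precision through every step. Each reported result undergoes a single rounding. Derived quantities, including the six compositions, glass mass, the totals, yield, ignition loss, are re-derived using the weight values at 250.0 kg of glass in exact precision exactly as shown in the problem or the answer.
Oxide mass targets, per 250.0 kg enamel:
  SiO2: 49.93% × 250.0 = 124.8 kg
  K2O: 11.19% × 250.0 = 27.98 kg
  PbO: 3.423% × 250.0 = 8.558 kg
  SrO: 11.07% × 250.0 = 27.68 kg
  Al2O3: 20.92% × 250.0 = 52.30 kg
  Li2O: 3.467% × 250.0 = 8.668 kg
Balance tally, oxide-wise, using the reported weights, under the basis named above (target by target, the sums agree modulo rounding of the values):
  SiO2: 129.5·0.7799 + 37.12·0.6417 = 124.8 kg (target 124.8 kg)
  K2O: 40.87·0.6845 = 27.98 kg (target 27.98 kg)
  PbO: 8.763·0.9766 = 8.558 kg (target 8.558 kg)
  SrO: 39.67·0.6977 = 27.68 kg (target 27.68 kg)
  Al2O3: 129.5·0.1647 + 37.12·0.2683 + 21.09·0.9960 = 52.29 kg (target 52.30 kg)
  Li2O: 129.5·0.04540 + 37.12·0.07510 = 8.667 kg (target 8.668 kg)
Glass mass check: the batch minus its LOI: 250.0 kg (oxide target masses add up to 250.0 kg; stated basis 250.0 kg — deltas are rounding alone).
Whole-batch sum: Σ batch = 277.0 kg; ignition loss, Σ(batch × LOI) = 27.02 kg; yield: glass divided by total = 90.24%.

Batch per 250.0 kg enamel:
  Feed A: 129.5 kg
  Stock B: 37.12 kg
  Material C: 39.67 kg
  Source D: 21.09 kg
  Component E: 8.763 kg
  Material F: 40.87 kg
Total batch = 277.0 kg; LOI loss = 27.02 kg; yield = 90.24%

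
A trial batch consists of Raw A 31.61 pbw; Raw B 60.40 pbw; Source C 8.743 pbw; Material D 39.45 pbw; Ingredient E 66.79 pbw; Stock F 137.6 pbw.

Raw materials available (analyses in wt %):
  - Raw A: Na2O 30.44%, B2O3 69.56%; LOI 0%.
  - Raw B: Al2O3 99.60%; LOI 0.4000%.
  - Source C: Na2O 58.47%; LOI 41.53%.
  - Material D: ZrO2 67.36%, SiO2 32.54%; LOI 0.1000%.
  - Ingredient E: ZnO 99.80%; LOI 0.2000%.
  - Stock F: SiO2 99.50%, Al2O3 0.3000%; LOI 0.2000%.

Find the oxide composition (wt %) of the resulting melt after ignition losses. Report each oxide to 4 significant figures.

Intermediates are printed, rounded to 4 significant figures, in the printout; full float precision is held at every stage — exactly one rounding goes into each reported result; all derived quantities, which include the yield, ignition loss, glass mass, six oxide percentages, totals, are recomputed at full precision, as given in either problem or answer, starting from the weights at 340.3 pbw of glass.
Delivered oxide masses:
  Na2O: 31.61·0.3044 + 8.743·0.5847 = 14.73 pbw
  ZrO2: 39.45·0.6736 = 26.57 pbw
  SiO2: 39.45·0.3254 + 137.6·0.9950 = 149.7 pbw
  ZnO: 66.79·0.9980 = 66.66 pbw
  Al2O3: 60.40·0.9960 + 137.6·0.003000 = 60.57 pbw
  B2O3: 31.61·0.6956 = 21.99 pbw
LOI: 60.40·0.004000 + 8.743·0.4153 + 39.45·0.001000 + 66.79·0.002000 + 137.6·0.002000 = 4.321 pbw
Net of LOI, the glass mass = 344.6 − 4.321 = 340.3 pbw (consistent with Σ oxide mass)
percent by weight: oxide/glass ×100

Glass mass = 340.3 pbw (batch 344.6 − LOI 4.321).
Composition: Na2O 4.330%, ZrO2 7.809%, SiO2 44.01%, ZnO 19.59%, Al2O3 17.80%, B2O3 6.462%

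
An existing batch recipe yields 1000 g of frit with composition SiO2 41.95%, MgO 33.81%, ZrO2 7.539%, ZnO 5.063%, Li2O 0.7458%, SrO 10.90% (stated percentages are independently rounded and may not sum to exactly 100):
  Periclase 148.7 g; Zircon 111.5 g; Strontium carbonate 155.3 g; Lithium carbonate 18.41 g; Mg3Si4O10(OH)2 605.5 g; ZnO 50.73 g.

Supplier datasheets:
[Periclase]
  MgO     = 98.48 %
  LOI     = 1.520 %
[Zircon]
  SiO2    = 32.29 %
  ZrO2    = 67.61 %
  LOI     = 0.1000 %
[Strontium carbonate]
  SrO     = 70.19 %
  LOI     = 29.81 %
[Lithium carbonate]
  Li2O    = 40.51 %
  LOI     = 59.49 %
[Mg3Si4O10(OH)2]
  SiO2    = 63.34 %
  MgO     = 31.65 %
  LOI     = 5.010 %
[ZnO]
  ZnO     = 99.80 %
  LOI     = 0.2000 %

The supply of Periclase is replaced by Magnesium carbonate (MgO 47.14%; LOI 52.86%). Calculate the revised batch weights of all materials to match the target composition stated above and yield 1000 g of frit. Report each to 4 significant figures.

Revised batch per 1000 g frit:
  Magnesium carbonate: 310.7 g
  Zircon: 111.5 g
  Strontium carbonate: 155.3 g
  Lithium carbonate: 18.41 g
  Mg3Si4O10(OH)2: 605.5 g
  ZnO: 50.73 g
Total batch = 1252 g; LOI loss = 252.0 g

Mid-chain values are shown rounded to four significant digits between the steps — the working math keeps exact precision end to end. Each reported result is rounded once only — all derived quantities, which include six oxide percentages, ignition loss, the yield, the totals, glass mass, are recomputed at exact precision, as set out in the problem or answer text, from the weighed amounts per 1000 g of glass.
Oxide mass targets, per 1000 g frit:
  SiO2: 41.95% × 1000 = 419.5 g
  MgO: 33.81% × 1000 = 338.1 g
  ZrO2: 7.539% × 1000 = 75.39 g
  ZnO: 5.063% × 1000 = 50.63 g
  Li2O: 0.7458% × 1000 = 7.458 g
  SrO: 10.90% × 1000 = 109.0 g
Sums-versus-targets review working from each reported weight, under the basis named above (oxide sums agree with the targets once rounding is allowed for):
  SiO2: 111.5·0.3229 + 605.5·0.6334 = 419.5 g (target 419.5 g)
  MgO: 310.7·0.4714 + 605.5·0.3165 = 338.1 g (target 338.1 g)
  ZrO2: 111.5·0.6761 = 75.39 g (target 75.39 g)
  ZnO: 50.73·0.9980 = 50.63 g (target 50.63 g)
  Li2O: 18.41·0.4051 = 7.458 g (target 7.458 g)
  SrO: 155.3·0.7019 = 109.0 g (target 109.0 g)
Glass mass check: whole batch net of LOI = 1000 g (targets for the oxides total 1000 g; versus the stated basis of 1000 g — a pure rounding effect).
Summing the batch: Σ batch = 1252 g; LOI loss = Σ batch·LOI = 252.0 g; the yield ratio, glass ÷ batch: 79.87%.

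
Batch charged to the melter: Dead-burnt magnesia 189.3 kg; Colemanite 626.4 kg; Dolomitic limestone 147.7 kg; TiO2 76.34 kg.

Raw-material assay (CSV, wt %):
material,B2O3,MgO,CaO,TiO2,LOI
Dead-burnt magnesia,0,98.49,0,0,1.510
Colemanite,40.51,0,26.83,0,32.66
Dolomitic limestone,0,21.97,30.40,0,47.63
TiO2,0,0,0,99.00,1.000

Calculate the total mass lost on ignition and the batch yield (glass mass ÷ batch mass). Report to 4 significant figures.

Values along the way are shown (rounded to four significant digits) at each printed step; exact precision is carried all the way through. Every reported figure includes exactly one rounding — all derived quantities (ignition loss, the yield, the four compositions, the totals, glass mass) are recomputed at exact precision from the weighed amounts at 761.2 kg of glass, as set out in question or answer.
Ignition loss by material:
  Dead-burnt magnesia: 189.3 × 0.01510 = 2.858 kg
  Colemanite: 626.4 × 0.3266 = 204.6 kg
  Dolomitic limestone: 147.7 × 0.4763 = 70.35 kg
  TiO2: 76.34 × 0.01000 = 0.7634 kg
Total LOI = 278.6 kg
Glass = batch − LOI = 1040 − 278.6 = 761.2 kg

LOI loss = 278.6 kg; glass = 761.2 kg; yield = 73.21%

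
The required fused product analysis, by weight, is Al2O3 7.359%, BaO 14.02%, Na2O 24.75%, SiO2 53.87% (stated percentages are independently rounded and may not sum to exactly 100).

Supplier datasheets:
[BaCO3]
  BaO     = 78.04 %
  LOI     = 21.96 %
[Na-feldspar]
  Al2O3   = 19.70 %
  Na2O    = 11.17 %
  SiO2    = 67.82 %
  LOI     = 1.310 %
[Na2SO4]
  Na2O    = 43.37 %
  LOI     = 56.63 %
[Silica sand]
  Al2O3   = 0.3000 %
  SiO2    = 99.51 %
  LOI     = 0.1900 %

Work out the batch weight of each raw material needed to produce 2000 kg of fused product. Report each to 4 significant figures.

Batch per 2000 kg fused product:
  BaCO3: 359.3 kg
  Na-feldspar: 738.3 kg
  Na2SO4: 951.2 kg
  Silica sand: 579.5 kg
Total batch = 2628 kg; LOI loss = 628.3 kg; yield = 76.09%

The intermediate values are shown rounded to 4 significant digits across the worked steps; the whole derivation holds full float precision from start to finish. Each reported number undergoes a single rounding; derived quantities (the four compositions, totals, the yield, LOI, net glass mass) are re-derived starting from the weights per 2000 kg of glass at full precision as given in question or answer.
Target masses of each oxide per 2000 kg fused product:
  Al2O3: 7.359% × 2000 = 147.2 kg
  BaO: 14.02% × 2000 = 280.4 kg
  Na2O: 24.75% × 2000 = 495.0 kg
  SiO2: 53.87% × 2000 = 1077 kg
Sums-versus-targets review applying the batch weights above, at the basis given (oxide sums agree with the targets within answer rounding):
  Al2O3: 738.3·0.1970 + 579.5·0.003000 = 147.2 kg (target 147.2 kg)
  BaO: 359.3·0.7804 = 280.4 kg (target 280.4 kg)
  Na2O: 738.3·0.1117 + 951.2·0.4337 = 495.0 kg (target 495.0 kg)
  SiO2: 738.3·0.6782 + 579.5·0.9951 = 1077 kg (target 1077 kg)
Glass-mass bookkeeping: the batch minus its LOI: 2000 kg (the Σ of target masses is 2000 kg; against the stated basis, 2000 kg — a pure rounding effect).
Batch grand total — Σ batch = 2628 kg; LOI loss = Σ batch·LOI = 628.3 kg; as yield: glass ÷ batch → 76.09%.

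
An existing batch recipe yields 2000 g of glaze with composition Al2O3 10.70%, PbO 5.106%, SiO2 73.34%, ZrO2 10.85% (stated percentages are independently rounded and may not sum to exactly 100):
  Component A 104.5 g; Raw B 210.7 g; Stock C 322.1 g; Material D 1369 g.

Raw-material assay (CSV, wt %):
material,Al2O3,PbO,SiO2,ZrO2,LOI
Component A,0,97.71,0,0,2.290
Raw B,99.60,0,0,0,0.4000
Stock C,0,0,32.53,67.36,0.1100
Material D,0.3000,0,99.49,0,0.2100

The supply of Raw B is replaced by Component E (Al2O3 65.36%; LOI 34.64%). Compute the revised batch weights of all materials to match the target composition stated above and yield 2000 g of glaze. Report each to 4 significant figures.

Revised batch per 2000 g glaze:
  Component A: 104.5 g
  Component E: 321.1 g
  Stock C: 322.1 g
  Material D: 1369 g
Total batch = 2117 g; LOI loss = 116.9 g

All internal work runs at full precision from start to finish. In-progress results are printed, rounded to four significant figures, alongside each step. Every reported result is rounded just once. The derived quantities (ignition loss, yield, four oxide percentages, glass mass, the totals) are carried in full float precision using the weight values at 2000 g of glass precisely as stated by either problem or answer.
The oxide mass targets at 2000 g glaze:
  Al2O3: 10.70% × 2000 = 214.0 g
  PbO: 5.106% × 2000 = 102.1 g
  SiO2: 73.34% × 2000 = 1467 g
  ZrO2: 10.85% × 2000 = 217.0 g
Checking each oxide sum with the batch weights as given, against the basis in use (each sum matches its target mass modulo rounding of the values):
  Al2O3: 321.1·0.6536 + 1369·0.003000 = 214.0 g (target 214.0 g)
  PbO: 104.5·0.9771 = 102.1 g (target 102.1 g)
  SiO2: 322.1·0.3253 + 1369·0.9949 = 1467 g (target 1467 g)
  ZrO2: 322.1·0.6736 = 217.0 g (target 217.0 g)
Auditing the glass mass value: total charge less LOI = 2000 g (summing oxide targets gives 2000 g; the stated basis being 2000 g — differing by rounding only).
Total batch = Σ batch = 2117 g; ignition loss, Σ(batch × LOI) = 116.9 g; yield = glass ÷ total batch = 94.48%.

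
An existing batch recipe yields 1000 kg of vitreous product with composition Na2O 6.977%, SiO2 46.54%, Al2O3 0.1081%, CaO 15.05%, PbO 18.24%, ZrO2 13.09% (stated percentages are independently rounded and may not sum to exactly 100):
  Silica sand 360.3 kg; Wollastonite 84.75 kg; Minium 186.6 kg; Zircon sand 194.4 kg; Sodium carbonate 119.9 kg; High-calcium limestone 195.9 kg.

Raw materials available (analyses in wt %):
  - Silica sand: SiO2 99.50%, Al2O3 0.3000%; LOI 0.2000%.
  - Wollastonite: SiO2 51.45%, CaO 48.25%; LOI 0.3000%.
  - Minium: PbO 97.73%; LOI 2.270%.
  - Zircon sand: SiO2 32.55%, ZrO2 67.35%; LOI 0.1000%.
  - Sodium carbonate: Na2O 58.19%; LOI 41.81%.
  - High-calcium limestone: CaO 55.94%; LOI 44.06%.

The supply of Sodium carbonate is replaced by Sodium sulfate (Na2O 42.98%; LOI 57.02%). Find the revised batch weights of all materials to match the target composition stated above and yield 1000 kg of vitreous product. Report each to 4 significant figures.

The intermediate values are printed, with 4-significant-digit rounding, alongside each step. Every computation keeps full float precision at all times; each reported figure undergoes a single rounding. Derived quantities, including the totals, yield, glass mass, six oxide percentages, LOI, are re-derived from the batch weights for 1000 kg of glass at full precision, precisely as stated by the problem or the answer.
The oxide mass targets at 1000 kg vitreous product:
  Na2O: 6.977% × 1000 = 69.77 kg
  SiO2: 46.54% × 1000 = 465.4 kg
  Al2O3: 0.1081% × 1000 = 1.081 kg
  CaO: 15.05% × 1000 = 150.5 kg
  PbO: 18.24% × 1000 = 182.4 kg
  ZrO2: 13.09% × 1000 = 130.9 kg
Oxide-by-oxide audit applying the batch weights above, at the basis given (delivered sums recover each target given rounding of the digits):
  Na2O: 162.3·0.4298 = 69.76 kg (target 69.77 kg)
  SiO2: 360.3·0.9950 + 84.75·0.5145 + 194.4·0.3255 = 465.4 kg (target 465.4 kg)
  Al2O3: 360.3·0.003000 = 1.081 kg (target 1.081 kg)
  CaO: 84.75·0.4825 + 195.9·0.5594 = 150.5 kg (target 150.5 kg)
  PbO: 186.6·0.9773 = 182.4 kg (target 182.4 kg)
  ZrO2: 194.4·0.6735 = 130.9 kg (target 130.9 kg)
Mass balance on the glass: total charge less LOI = 1000 kg (summing oxide targets gives 1000 kg; stated basis 1000 kg — a pure rounding effect).
Batch grand total — Σ batch = 1184 kg; LOI loss = Σ batch·LOI = 184.3 kg; glass ÷ batch gives a yield of 84.44%.

Revised batch per 1000 kg vitreous product:
  Silica sand: 360.3 kg
  Wollastonite: 84.75 kg
  Minium: 186.6 kg
  Zircon sand: 194.4 kg
  Sodium sulfate: 162.3 kg
  High-calcium limestone: 195.9 kg
Total batch = 1184 kg; LOI loss = 184.3 kg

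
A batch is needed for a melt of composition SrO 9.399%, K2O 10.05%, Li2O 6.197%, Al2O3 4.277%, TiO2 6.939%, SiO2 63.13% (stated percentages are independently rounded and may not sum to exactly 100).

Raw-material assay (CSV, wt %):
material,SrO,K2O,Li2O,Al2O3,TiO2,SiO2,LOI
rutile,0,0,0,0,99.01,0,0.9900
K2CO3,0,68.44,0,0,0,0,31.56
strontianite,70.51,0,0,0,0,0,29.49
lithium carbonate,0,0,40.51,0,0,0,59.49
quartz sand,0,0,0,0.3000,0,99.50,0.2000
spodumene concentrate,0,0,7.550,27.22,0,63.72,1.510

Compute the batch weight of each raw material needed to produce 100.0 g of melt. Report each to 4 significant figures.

All internal work keeps full precision at each step; in-progress results are shown (rounded to 4 significant digits) as written — each reported value takes exactly one rounding; derived quantities, which include six oxide percentages, glass mass, totals, the yield, LOI, are rebuilt in full precision, exactly as printed in the problem or the answer, starting from the weights at 100.0 g of glass.
The oxide mass targets at 100.0 g melt:
  SrO: 9.399% × 100.0 = 9.399 g
  K2O: 10.05% × 100.0 = 10.05 g
  Li2O: 6.197% × 100.0 = 6.197 g
  Al2O3: 4.277% × 100.0 = 4.277 g
  TiO2: 6.939% × 100.0 = 6.939 g
  SiO2: 63.13% × 100.0 = 63.13 g
Per-oxide balance check applying the batch weights above, under the basis named above (sums match the target masses once rounding is allowed for):
  SrO: 13.33·0.7051 = 9.399 g (target 9.399 g)
  K2O: 14.68·0.6844 = 10.05 g (target 10.05 g)
  Li2O: 12.48·0.4051 + 15.12·0.07550 = 6.197 g (target 6.197 g)
  Al2O3: 53.76·0.003000 + 15.12·0.2722 = 4.277 g (target 4.277 g)
  TiO2: 7.008·0.9901 = 6.939 g (target 6.939 g)
  SiO2: 53.76·0.9950 + 15.12·0.6372 = 63.13 g (target 63.13 g)
Glass-mass sanity pass: batch total minus LOI = 99.98 g (summing oxide targets gives 99.99 g; the stated basis being 100.0 g — deltas are rounding alone).
Batch total: Σ batch = 116.4 g; LOI removed, Σ of batch·LOI: 16.39 g; yield = glass ÷ total batch = 85.91%.

Batch per 100.0 g melt:
  rutile: 7.008 g
  K2CO3: 14.68 g
  strontianite: 13.33 g
  lithium carbonate: 12.48 g
  quartz sand: 53.76 g
  spodumene concentrate: 15.12 g
Total batch = 116.4 g; LOI loss = 16.39 g; yield = 85.91%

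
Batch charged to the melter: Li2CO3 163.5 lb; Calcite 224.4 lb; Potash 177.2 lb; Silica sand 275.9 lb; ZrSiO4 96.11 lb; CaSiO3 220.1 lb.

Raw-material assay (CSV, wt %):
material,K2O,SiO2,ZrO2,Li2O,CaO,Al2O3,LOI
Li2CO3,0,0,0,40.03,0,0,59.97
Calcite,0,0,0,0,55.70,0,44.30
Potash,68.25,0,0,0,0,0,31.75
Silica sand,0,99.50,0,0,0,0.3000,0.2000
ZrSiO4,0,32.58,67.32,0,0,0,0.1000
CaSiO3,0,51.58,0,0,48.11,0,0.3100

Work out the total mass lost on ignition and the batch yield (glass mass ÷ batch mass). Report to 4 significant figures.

LOI loss = 255.1 lb; glass = 902.2 lb; yield = 77.96%

Values along the way appear rounded to four significant digits within the worked lines. All arithmetic keeps full float precision at each step; a single rounding produces every reported value; all derived quantities are carried in full float precision (LOI, six oxide percentages, net glass mass, the yield, the totals) starting from the weights at 902.2 lb of glass exactly as shown in the problem or answer text.
LOI of each material in turn:
  Li2CO3: 163.5 × 0.5997 = 98.05 lb
  Calcite: 224.4 × 0.4430 = 99.41 lb
  Potash: 177.2 × 0.3175 = 56.26 lb
  Silica sand: 275.9 × 0.002000 = 0.5518 lb
  ZrSiO4: 96.11 × 0.001000 = 0.09611 lb
  CaSiO3: 220.1 × 0.003100 = 0.6823 lb
Total LOI = 255.1 lb
Glass = batch − LOI = 1157 − 255.1 = 902.2 lb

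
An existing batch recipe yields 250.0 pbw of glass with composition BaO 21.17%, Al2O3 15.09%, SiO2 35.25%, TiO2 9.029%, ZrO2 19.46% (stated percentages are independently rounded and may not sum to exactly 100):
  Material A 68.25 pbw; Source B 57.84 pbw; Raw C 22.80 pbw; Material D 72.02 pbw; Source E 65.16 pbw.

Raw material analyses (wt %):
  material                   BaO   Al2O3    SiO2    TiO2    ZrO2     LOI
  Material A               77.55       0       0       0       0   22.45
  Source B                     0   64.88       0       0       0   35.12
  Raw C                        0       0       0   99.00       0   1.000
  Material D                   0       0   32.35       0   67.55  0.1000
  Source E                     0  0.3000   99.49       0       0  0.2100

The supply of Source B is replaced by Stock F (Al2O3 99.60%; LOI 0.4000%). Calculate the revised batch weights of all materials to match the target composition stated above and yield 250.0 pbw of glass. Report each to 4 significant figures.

All internal work maintains exact precision at all times. Working values appear (rounded to four significant digits) between the steps — exactly one rounding lands on each reported figure. The derived quantities are re-derived at full precision (glass mass, LOI, the five compositions, totals, the yield) from the batch weights on 250.0 pbw of glass, exactly as shown in question or answer.
The oxide mass targets at 250.0 pbw glass:
  BaO: 21.17% × 250.0 = 52.92 pbw
  Al2O3: 15.09% × 250.0 = 37.72 pbw
  SiO2: 35.25% × 250.0 = 88.12 pbw
  TiO2: 9.029% × 250.0 = 22.57 pbw
  ZrO2: 19.46% × 250.0 = 48.65 pbw
Oxide-by-oxide audit with the batch weights as given, relative to the basis at hand (each sum matches its target mass within answer rounding):
  BaO: 68.25·0.7755 = 52.93 pbw (target 52.92 pbw)
  Al2O3: 37.68·0.9960 + 65.16·0.003000 = 37.72 pbw (target 37.72 pbw)
  SiO2: 72.02·0.3235 + 65.16·0.9949 = 88.13 pbw (target 88.12 pbw)
  TiO2: 22.80·0.9900 = 22.57 pbw (target 22.57 pbw)
  ZrO2: 72.02·0.6755 = 48.65 pbw (target 48.65 pbw)
Auditing the glass mass value: net batch after ignition = 250.0 pbw (per-oxide target masses sum to 250.0 pbw; stated basis 250.0 pbw — rounding explains the deltas).
Total batch = Σ batch = 265.9 pbw; ignition loss, Σ(batch × LOI) = 15.91 pbw; yield: glass divided by total = 94.02%.

Revised batch per 250.0 pbw glass:
  Material A: 68.25 pbw
  Stock F: 37.68 pbw
  Raw C: 22.80 pbw
  Material D: 72.02 pbw
  Source E: 65.16 pbw
Total batch = 265.9 pbw; LOI loss = 15.91 pbw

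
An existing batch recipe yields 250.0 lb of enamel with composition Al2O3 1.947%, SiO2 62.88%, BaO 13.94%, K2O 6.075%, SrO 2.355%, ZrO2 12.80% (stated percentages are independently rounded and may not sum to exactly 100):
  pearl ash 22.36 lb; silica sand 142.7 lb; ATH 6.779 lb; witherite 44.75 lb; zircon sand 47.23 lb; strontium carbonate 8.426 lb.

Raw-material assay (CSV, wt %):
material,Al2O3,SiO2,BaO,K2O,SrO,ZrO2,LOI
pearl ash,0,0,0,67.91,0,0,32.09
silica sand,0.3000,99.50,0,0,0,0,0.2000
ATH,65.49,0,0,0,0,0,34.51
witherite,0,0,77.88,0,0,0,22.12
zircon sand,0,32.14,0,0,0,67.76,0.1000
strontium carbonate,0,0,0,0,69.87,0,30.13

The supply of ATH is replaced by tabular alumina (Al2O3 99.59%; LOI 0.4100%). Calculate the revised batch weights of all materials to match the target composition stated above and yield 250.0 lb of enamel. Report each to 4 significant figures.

Full precision is maintained throughout. Mid-chain values are rounded off to 4 significant digits wherever printed; each reported result undergoes a single rounding. The derived quantities (the totals, ignition loss, six oxide percentages, the yield, net glass mass) are rebuilt at exact precision starting from the weights per 250.0 lb of glass, as given in question or answer.
The oxide mass targets at 250.0 lb enamel:
  Al2O3: 1.947% × 250.0 = 4.868 lb
  SiO2: 62.88% × 250.0 = 157.2 lb
  BaO: 13.94% × 250.0 = 34.85 lb
  K2O: 6.075% × 250.0 = 15.19 lb
  SrO: 2.355% × 250.0 = 5.888 lb
  ZrO2: 12.80% × 250.0 = 32.00 lb
Checking each oxide sum from the weights as reported, at the basis given (oxide sums agree with the targets modulo rounding of the values):
  Al2O3: 142.7·0.003000 + 4.458·0.9959 = 4.868 lb (target 4.868 lb)
  SiO2: 142.7·0.9950 + 47.23·0.3214 = 157.2 lb (target 157.2 lb)
  BaO: 44.75·0.7788 = 34.85 lb (target 34.85 lb)
  K2O: 22.36·0.6791 = 15.18 lb (target 15.19 lb)
  SrO: 8.426·0.6987 = 5.887 lb (target 5.888 lb)
  ZrO2: 47.23·0.6776 = 32.00 lb (target 32.00 lb)
Glass-mass bookkeeping: total batch − LOI = 250.0 lb (targets for the oxides total 250.0 lb; stated basis 250.0 lb — gaps are rounding artifacts).
Batch grand total — Σ batch = 269.9 lb; the LOI term Σ batch·LOI equals 19.96 lb; yield = glass ÷ total batch = 92.60%.

Revised batch per 250.0 lb enamel:
  pearl ash: 22.36 lb
  silica sand: 142.7 lb
  tabular alumina: 4.458 lb
  witherite: 44.75 lb
  zircon sand: 47.23 lb
  strontium carbonate: 8.426 lb
Total batch = 269.9 lb; LOI loss = 19.96 lb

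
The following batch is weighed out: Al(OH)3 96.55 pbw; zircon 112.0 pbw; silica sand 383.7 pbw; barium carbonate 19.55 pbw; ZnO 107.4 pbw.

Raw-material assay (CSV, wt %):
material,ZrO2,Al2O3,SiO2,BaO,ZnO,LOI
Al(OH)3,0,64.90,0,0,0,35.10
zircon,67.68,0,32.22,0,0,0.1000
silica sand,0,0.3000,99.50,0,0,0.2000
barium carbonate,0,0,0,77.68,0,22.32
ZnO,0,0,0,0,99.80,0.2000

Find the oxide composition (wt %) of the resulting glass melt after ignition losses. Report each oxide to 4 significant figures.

Each numeric step holds full float precision throughout. Intermediates appear, rounded to 4 significant figures, between the steps. Every reported result is rounded once only — the derived quantities (ignition loss, totals, net glass mass, the five compositions, yield) are rebuilt from the weighed amounts on 679.9 pbw of glass in full precision, as quoted within the problem or answer text.
Per-oxide mass from batch:
  ZrO2: 112.0·0.6768 = 75.80 pbw
  Al2O3: 96.55·0.6490 + 383.7·0.003000 = 63.81 pbw
  SiO2: 112.0·0.3222 + 383.7·0.9950 = 417.9 pbw
  BaO: 19.55·0.7768 = 15.19 pbw
  ZnO: 107.4·0.9980 = 107.2 pbw
LOI: 96.55·0.3510 + 112.0·0.001000 + 383.7·0.002000 + 19.55·0.2232 + 107.4·0.002000 = 39.35 pbw
Net of LOI, the glass mass = 719.2 − 39.35 = 679.9 pbw (matching Σ of the oxides)
each wt % is 100 × oxide ÷ glass

Glass mass = 679.9 pbw (batch 719.2 − LOI 39.35).
Composition: ZrO2 11.15%, Al2O3 9.386%, SiO2 61.46%, BaO 2.234%, ZnO 15.77%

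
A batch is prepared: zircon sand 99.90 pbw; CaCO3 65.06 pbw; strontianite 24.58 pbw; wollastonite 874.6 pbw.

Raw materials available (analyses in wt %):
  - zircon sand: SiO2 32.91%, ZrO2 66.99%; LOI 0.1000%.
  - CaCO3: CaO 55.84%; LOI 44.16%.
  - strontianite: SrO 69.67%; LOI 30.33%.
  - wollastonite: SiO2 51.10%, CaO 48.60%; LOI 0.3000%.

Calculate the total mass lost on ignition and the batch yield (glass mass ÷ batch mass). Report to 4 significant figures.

LOI loss = 38.91 pbw; glass = 1025 pbw; yield = 96.34%

All arithmetic holds exact precision through every step — working values are shown, with 4-significant-figure rounding, when written out — a single rounding finalizes each reported result — the derived quantities are re-derived from the weighed amounts on 1025 pbw of glass in full float precision (LOI, net glass mass, the totals, four oxide percentages, the yield) precisely as stated by either problem or answer.
Material-by-material LOI:
  zircon sand: 99.90 × 0.001000 = 0.09990 pbw
  CaCO3: 65.06 × 0.4416 = 28.73 pbw
  strontianite: 24.58 × 0.3033 = 7.455 pbw
  wollastonite: 874.6 × 0.003000 = 2.624 pbw
Total LOI = 38.91 pbw
Glass = batch − LOI = 1064 − 38.91 = 1025 pbw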